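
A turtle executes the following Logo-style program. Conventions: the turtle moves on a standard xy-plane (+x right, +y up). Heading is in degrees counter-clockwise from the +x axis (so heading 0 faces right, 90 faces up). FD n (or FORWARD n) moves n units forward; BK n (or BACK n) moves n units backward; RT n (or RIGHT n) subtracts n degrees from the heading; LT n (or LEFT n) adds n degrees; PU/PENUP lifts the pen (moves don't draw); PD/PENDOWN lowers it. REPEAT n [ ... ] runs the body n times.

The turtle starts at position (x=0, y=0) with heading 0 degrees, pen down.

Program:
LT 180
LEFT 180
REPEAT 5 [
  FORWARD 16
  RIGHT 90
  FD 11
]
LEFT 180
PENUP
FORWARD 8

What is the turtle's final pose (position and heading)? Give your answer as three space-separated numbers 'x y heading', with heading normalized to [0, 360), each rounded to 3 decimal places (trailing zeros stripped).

Answer: 16 -3 90

Derivation:
Executing turtle program step by step:
Start: pos=(0,0), heading=0, pen down
LT 180: heading 0 -> 180
LT 180: heading 180 -> 0
REPEAT 5 [
  -- iteration 1/5 --
  FD 16: (0,0) -> (16,0) [heading=0, draw]
  RT 90: heading 0 -> 270
  FD 11: (16,0) -> (16,-11) [heading=270, draw]
  -- iteration 2/5 --
  FD 16: (16,-11) -> (16,-27) [heading=270, draw]
  RT 90: heading 270 -> 180
  FD 11: (16,-27) -> (5,-27) [heading=180, draw]
  -- iteration 3/5 --
  FD 16: (5,-27) -> (-11,-27) [heading=180, draw]
  RT 90: heading 180 -> 90
  FD 11: (-11,-27) -> (-11,-16) [heading=90, draw]
  -- iteration 4/5 --
  FD 16: (-11,-16) -> (-11,0) [heading=90, draw]
  RT 90: heading 90 -> 0
  FD 11: (-11,0) -> (0,0) [heading=0, draw]
  -- iteration 5/5 --
  FD 16: (0,0) -> (16,0) [heading=0, draw]
  RT 90: heading 0 -> 270
  FD 11: (16,0) -> (16,-11) [heading=270, draw]
]
LT 180: heading 270 -> 90
PU: pen up
FD 8: (16,-11) -> (16,-3) [heading=90, move]
Final: pos=(16,-3), heading=90, 10 segment(s) drawn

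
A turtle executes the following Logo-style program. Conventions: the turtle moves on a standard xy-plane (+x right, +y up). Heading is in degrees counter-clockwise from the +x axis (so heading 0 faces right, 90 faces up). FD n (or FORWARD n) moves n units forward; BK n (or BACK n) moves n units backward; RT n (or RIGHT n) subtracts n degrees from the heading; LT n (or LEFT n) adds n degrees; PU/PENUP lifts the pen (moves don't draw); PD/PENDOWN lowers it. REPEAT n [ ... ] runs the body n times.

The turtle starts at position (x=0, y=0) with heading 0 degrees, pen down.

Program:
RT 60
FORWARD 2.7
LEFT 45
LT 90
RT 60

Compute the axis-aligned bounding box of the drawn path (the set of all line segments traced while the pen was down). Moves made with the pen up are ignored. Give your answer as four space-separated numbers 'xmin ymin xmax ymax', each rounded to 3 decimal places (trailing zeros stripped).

Executing turtle program step by step:
Start: pos=(0,0), heading=0, pen down
RT 60: heading 0 -> 300
FD 2.7: (0,0) -> (1.35,-2.338) [heading=300, draw]
LT 45: heading 300 -> 345
LT 90: heading 345 -> 75
RT 60: heading 75 -> 15
Final: pos=(1.35,-2.338), heading=15, 1 segment(s) drawn

Segment endpoints: x in {0, 1.35}, y in {-2.338, 0}
xmin=0, ymin=-2.338, xmax=1.35, ymax=0

Answer: 0 -2.338 1.35 0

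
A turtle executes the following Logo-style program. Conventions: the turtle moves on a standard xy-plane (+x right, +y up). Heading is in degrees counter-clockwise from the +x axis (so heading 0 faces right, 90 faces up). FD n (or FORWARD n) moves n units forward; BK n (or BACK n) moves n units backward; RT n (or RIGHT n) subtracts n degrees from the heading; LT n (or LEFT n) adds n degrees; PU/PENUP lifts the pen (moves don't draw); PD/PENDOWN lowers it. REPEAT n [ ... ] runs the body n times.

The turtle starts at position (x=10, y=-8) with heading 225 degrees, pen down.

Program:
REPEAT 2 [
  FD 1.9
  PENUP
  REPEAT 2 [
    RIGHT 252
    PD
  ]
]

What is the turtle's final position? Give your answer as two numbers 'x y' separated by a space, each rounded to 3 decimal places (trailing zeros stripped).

Executing turtle program step by step:
Start: pos=(10,-8), heading=225, pen down
REPEAT 2 [
  -- iteration 1/2 --
  FD 1.9: (10,-8) -> (8.656,-9.344) [heading=225, draw]
  PU: pen up
  REPEAT 2 [
    -- iteration 1/2 --
    RT 252: heading 225 -> 333
    PD: pen down
    -- iteration 2/2 --
    RT 252: heading 333 -> 81
    PD: pen down
  ]
  -- iteration 2/2 --
  FD 1.9: (8.656,-9.344) -> (8.954,-7.467) [heading=81, draw]
  PU: pen up
  REPEAT 2 [
    -- iteration 1/2 --
    RT 252: heading 81 -> 189
    PD: pen down
    -- iteration 2/2 --
    RT 252: heading 189 -> 297
    PD: pen down
  ]
]
Final: pos=(8.954,-7.467), heading=297, 2 segment(s) drawn

Answer: 8.954 -7.467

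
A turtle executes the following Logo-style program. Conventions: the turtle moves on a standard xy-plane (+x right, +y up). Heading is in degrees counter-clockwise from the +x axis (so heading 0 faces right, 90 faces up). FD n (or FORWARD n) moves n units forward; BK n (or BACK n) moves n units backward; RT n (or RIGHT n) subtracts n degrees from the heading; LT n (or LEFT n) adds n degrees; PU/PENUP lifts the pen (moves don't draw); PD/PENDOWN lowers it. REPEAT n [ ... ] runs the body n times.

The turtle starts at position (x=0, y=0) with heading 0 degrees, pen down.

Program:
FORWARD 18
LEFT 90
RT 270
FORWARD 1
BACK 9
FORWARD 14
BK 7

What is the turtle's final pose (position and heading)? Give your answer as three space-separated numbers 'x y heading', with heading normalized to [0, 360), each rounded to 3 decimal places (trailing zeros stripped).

Answer: 19 0 180

Derivation:
Executing turtle program step by step:
Start: pos=(0,0), heading=0, pen down
FD 18: (0,0) -> (18,0) [heading=0, draw]
LT 90: heading 0 -> 90
RT 270: heading 90 -> 180
FD 1: (18,0) -> (17,0) [heading=180, draw]
BK 9: (17,0) -> (26,0) [heading=180, draw]
FD 14: (26,0) -> (12,0) [heading=180, draw]
BK 7: (12,0) -> (19,0) [heading=180, draw]
Final: pos=(19,0), heading=180, 5 segment(s) drawn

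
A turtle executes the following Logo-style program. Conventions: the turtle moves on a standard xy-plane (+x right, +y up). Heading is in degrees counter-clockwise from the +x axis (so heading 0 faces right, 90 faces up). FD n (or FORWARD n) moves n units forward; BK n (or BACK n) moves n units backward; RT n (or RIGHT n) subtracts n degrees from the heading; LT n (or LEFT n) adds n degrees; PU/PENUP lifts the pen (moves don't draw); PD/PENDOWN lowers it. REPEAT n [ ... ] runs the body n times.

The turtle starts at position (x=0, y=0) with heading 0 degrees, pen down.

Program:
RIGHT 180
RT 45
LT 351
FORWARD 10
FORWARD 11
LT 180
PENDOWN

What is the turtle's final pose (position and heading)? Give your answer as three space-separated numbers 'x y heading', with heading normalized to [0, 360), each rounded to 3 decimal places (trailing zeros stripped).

Executing turtle program step by step:
Start: pos=(0,0), heading=0, pen down
RT 180: heading 0 -> 180
RT 45: heading 180 -> 135
LT 351: heading 135 -> 126
FD 10: (0,0) -> (-5.878,8.09) [heading=126, draw]
FD 11: (-5.878,8.09) -> (-12.343,16.989) [heading=126, draw]
LT 180: heading 126 -> 306
PD: pen down
Final: pos=(-12.343,16.989), heading=306, 2 segment(s) drawn

Answer: -12.343 16.989 306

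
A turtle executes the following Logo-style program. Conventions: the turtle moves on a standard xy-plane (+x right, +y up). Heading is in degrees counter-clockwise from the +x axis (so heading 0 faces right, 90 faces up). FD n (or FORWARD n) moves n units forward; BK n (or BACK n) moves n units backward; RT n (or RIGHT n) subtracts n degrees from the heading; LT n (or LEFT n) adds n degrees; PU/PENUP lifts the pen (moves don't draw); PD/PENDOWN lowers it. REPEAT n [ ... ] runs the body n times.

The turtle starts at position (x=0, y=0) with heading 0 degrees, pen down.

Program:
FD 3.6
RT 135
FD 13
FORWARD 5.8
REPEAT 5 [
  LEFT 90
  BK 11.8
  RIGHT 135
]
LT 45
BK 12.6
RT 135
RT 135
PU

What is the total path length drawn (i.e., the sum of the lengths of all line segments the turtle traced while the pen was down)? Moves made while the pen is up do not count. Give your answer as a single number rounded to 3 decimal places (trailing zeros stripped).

Executing turtle program step by step:
Start: pos=(0,0), heading=0, pen down
FD 3.6: (0,0) -> (3.6,0) [heading=0, draw]
RT 135: heading 0 -> 225
FD 13: (3.6,0) -> (-5.592,-9.192) [heading=225, draw]
FD 5.8: (-5.592,-9.192) -> (-9.694,-13.294) [heading=225, draw]
REPEAT 5 [
  -- iteration 1/5 --
  LT 90: heading 225 -> 315
  BK 11.8: (-9.694,-13.294) -> (-18.037,-4.95) [heading=315, draw]
  RT 135: heading 315 -> 180
  -- iteration 2/5 --
  LT 90: heading 180 -> 270
  BK 11.8: (-18.037,-4.95) -> (-18.037,6.85) [heading=270, draw]
  RT 135: heading 270 -> 135
  -- iteration 3/5 --
  LT 90: heading 135 -> 225
  BK 11.8: (-18.037,6.85) -> (-9.694,15.194) [heading=225, draw]
  RT 135: heading 225 -> 90
  -- iteration 4/5 --
  LT 90: heading 90 -> 180
  BK 11.8: (-9.694,15.194) -> (2.106,15.194) [heading=180, draw]
  RT 135: heading 180 -> 45
  -- iteration 5/5 --
  LT 90: heading 45 -> 135
  BK 11.8: (2.106,15.194) -> (10.45,6.85) [heading=135, draw]
  RT 135: heading 135 -> 0
]
LT 45: heading 0 -> 45
BK 12.6: (10.45,6.85) -> (1.541,-2.059) [heading=45, draw]
RT 135: heading 45 -> 270
RT 135: heading 270 -> 135
PU: pen up
Final: pos=(1.541,-2.059), heading=135, 9 segment(s) drawn

Segment lengths:
  seg 1: (0,0) -> (3.6,0), length = 3.6
  seg 2: (3.6,0) -> (-5.592,-9.192), length = 13
  seg 3: (-5.592,-9.192) -> (-9.694,-13.294), length = 5.8
  seg 4: (-9.694,-13.294) -> (-18.037,-4.95), length = 11.8
  seg 5: (-18.037,-4.95) -> (-18.037,6.85), length = 11.8
  seg 6: (-18.037,6.85) -> (-9.694,15.194), length = 11.8
  seg 7: (-9.694,15.194) -> (2.106,15.194), length = 11.8
  seg 8: (2.106,15.194) -> (10.45,6.85), length = 11.8
  seg 9: (10.45,6.85) -> (1.541,-2.059), length = 12.6
Total = 94

Answer: 94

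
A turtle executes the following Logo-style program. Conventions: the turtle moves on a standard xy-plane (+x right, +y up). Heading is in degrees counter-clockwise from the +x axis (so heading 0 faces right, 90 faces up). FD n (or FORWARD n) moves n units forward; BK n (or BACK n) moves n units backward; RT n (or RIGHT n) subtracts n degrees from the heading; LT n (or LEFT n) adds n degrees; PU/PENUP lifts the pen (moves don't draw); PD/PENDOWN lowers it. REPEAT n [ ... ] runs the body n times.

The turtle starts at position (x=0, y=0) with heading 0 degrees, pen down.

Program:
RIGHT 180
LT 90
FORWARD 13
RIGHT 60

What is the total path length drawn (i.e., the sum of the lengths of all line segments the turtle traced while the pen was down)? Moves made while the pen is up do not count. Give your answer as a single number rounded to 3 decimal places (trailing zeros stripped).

Executing turtle program step by step:
Start: pos=(0,0), heading=0, pen down
RT 180: heading 0 -> 180
LT 90: heading 180 -> 270
FD 13: (0,0) -> (0,-13) [heading=270, draw]
RT 60: heading 270 -> 210
Final: pos=(0,-13), heading=210, 1 segment(s) drawn

Segment lengths:
  seg 1: (0,0) -> (0,-13), length = 13
Total = 13

Answer: 13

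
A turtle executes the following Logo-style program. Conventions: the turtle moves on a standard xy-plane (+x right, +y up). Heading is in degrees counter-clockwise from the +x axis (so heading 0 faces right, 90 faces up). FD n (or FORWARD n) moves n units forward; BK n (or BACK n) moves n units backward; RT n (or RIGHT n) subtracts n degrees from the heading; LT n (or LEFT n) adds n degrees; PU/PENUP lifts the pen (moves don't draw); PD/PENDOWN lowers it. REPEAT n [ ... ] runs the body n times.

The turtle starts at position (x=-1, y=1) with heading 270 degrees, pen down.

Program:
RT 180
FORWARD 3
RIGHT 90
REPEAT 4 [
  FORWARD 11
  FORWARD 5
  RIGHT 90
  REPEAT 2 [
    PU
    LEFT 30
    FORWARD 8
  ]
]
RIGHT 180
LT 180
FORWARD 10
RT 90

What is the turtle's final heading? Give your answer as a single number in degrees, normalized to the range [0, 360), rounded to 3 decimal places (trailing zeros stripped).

Executing turtle program step by step:
Start: pos=(-1,1), heading=270, pen down
RT 180: heading 270 -> 90
FD 3: (-1,1) -> (-1,4) [heading=90, draw]
RT 90: heading 90 -> 0
REPEAT 4 [
  -- iteration 1/4 --
  FD 11: (-1,4) -> (10,4) [heading=0, draw]
  FD 5: (10,4) -> (15,4) [heading=0, draw]
  RT 90: heading 0 -> 270
  REPEAT 2 [
    -- iteration 1/2 --
    PU: pen up
    LT 30: heading 270 -> 300
    FD 8: (15,4) -> (19,-2.928) [heading=300, move]
    -- iteration 2/2 --
    PU: pen up
    LT 30: heading 300 -> 330
    FD 8: (19,-2.928) -> (25.928,-6.928) [heading=330, move]
  ]
  -- iteration 2/4 --
  FD 11: (25.928,-6.928) -> (35.454,-12.428) [heading=330, move]
  FD 5: (35.454,-12.428) -> (39.785,-14.928) [heading=330, move]
  RT 90: heading 330 -> 240
  REPEAT 2 [
    -- iteration 1/2 --
    PU: pen up
    LT 30: heading 240 -> 270
    FD 8: (39.785,-14.928) -> (39.785,-22.928) [heading=270, move]
    -- iteration 2/2 --
    PU: pen up
    LT 30: heading 270 -> 300
    FD 8: (39.785,-22.928) -> (43.785,-29.856) [heading=300, move]
  ]
  -- iteration 3/4 --
  FD 11: (43.785,-29.856) -> (49.285,-39.383) [heading=300, move]
  FD 5: (49.285,-39.383) -> (51.785,-43.713) [heading=300, move]
  RT 90: heading 300 -> 210
  REPEAT 2 [
    -- iteration 1/2 --
    PU: pen up
    LT 30: heading 210 -> 240
    FD 8: (51.785,-43.713) -> (47.785,-50.641) [heading=240, move]
    -- iteration 2/2 --
    PU: pen up
    LT 30: heading 240 -> 270
    FD 8: (47.785,-50.641) -> (47.785,-58.641) [heading=270, move]
  ]
  -- iteration 4/4 --
  FD 11: (47.785,-58.641) -> (47.785,-69.641) [heading=270, move]
  FD 5: (47.785,-69.641) -> (47.785,-74.641) [heading=270, move]
  RT 90: heading 270 -> 180
  REPEAT 2 [
    -- iteration 1/2 --
    PU: pen up
    LT 30: heading 180 -> 210
    FD 8: (47.785,-74.641) -> (40.856,-78.641) [heading=210, move]
    -- iteration 2/2 --
    PU: pen up
    LT 30: heading 210 -> 240
    FD 8: (40.856,-78.641) -> (36.856,-85.569) [heading=240, move]
  ]
]
RT 180: heading 240 -> 60
LT 180: heading 60 -> 240
FD 10: (36.856,-85.569) -> (31.856,-94.229) [heading=240, move]
RT 90: heading 240 -> 150
Final: pos=(31.856,-94.229), heading=150, 3 segment(s) drawn

Answer: 150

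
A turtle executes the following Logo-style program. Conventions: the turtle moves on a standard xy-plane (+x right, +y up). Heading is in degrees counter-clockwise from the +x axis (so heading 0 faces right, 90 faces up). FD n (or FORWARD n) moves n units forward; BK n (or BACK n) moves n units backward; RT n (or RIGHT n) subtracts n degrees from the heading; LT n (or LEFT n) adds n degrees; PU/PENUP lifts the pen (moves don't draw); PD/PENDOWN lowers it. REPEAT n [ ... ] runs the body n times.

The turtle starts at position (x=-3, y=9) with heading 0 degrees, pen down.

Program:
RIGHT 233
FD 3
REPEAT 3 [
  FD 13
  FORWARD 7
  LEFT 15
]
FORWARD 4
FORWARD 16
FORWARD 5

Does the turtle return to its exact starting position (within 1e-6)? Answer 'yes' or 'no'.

Answer: no

Derivation:
Executing turtle program step by step:
Start: pos=(-3,9), heading=0, pen down
RT 233: heading 0 -> 127
FD 3: (-3,9) -> (-4.805,11.396) [heading=127, draw]
REPEAT 3 [
  -- iteration 1/3 --
  FD 13: (-4.805,11.396) -> (-12.629,21.778) [heading=127, draw]
  FD 7: (-12.629,21.778) -> (-16.842,27.369) [heading=127, draw]
  LT 15: heading 127 -> 142
  -- iteration 2/3 --
  FD 13: (-16.842,27.369) -> (-27.086,35.372) [heading=142, draw]
  FD 7: (-27.086,35.372) -> (-32.602,39.682) [heading=142, draw]
  LT 15: heading 142 -> 157
  -- iteration 3/3 --
  FD 13: (-32.602,39.682) -> (-44.569,44.761) [heading=157, draw]
  FD 7: (-44.569,44.761) -> (-51.012,47.496) [heading=157, draw]
  LT 15: heading 157 -> 172
]
FD 4: (-51.012,47.496) -> (-54.973,48.053) [heading=172, draw]
FD 16: (-54.973,48.053) -> (-70.817,50.28) [heading=172, draw]
FD 5: (-70.817,50.28) -> (-75.769,50.976) [heading=172, draw]
Final: pos=(-75.769,50.976), heading=172, 10 segment(s) drawn

Start position: (-3, 9)
Final position: (-75.769, 50.976)
Distance = 84.007; >= 1e-6 -> NOT closed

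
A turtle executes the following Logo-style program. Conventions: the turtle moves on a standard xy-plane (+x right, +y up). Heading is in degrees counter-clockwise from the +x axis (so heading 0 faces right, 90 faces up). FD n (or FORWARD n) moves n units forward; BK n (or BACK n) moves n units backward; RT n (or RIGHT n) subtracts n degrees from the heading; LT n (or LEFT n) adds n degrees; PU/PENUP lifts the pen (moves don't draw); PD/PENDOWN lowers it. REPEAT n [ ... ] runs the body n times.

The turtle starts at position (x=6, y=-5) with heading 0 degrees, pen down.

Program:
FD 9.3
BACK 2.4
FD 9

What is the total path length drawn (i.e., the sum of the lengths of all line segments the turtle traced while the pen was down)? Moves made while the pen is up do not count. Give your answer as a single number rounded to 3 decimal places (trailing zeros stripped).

Executing turtle program step by step:
Start: pos=(6,-5), heading=0, pen down
FD 9.3: (6,-5) -> (15.3,-5) [heading=0, draw]
BK 2.4: (15.3,-5) -> (12.9,-5) [heading=0, draw]
FD 9: (12.9,-5) -> (21.9,-5) [heading=0, draw]
Final: pos=(21.9,-5), heading=0, 3 segment(s) drawn

Segment lengths:
  seg 1: (6,-5) -> (15.3,-5), length = 9.3
  seg 2: (15.3,-5) -> (12.9,-5), length = 2.4
  seg 3: (12.9,-5) -> (21.9,-5), length = 9
Total = 20.7

Answer: 20.7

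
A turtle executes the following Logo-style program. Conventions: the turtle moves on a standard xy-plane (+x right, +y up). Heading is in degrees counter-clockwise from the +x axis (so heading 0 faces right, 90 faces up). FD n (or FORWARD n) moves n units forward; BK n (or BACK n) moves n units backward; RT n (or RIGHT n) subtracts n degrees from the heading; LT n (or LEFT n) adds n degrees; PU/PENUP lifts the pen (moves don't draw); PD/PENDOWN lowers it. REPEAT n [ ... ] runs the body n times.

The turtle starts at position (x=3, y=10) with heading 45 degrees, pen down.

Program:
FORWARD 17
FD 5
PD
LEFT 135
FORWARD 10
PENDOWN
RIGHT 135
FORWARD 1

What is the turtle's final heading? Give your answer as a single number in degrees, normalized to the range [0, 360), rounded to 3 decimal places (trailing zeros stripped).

Executing turtle program step by step:
Start: pos=(3,10), heading=45, pen down
FD 17: (3,10) -> (15.021,22.021) [heading=45, draw]
FD 5: (15.021,22.021) -> (18.556,25.556) [heading=45, draw]
PD: pen down
LT 135: heading 45 -> 180
FD 10: (18.556,25.556) -> (8.556,25.556) [heading=180, draw]
PD: pen down
RT 135: heading 180 -> 45
FD 1: (8.556,25.556) -> (9.263,26.263) [heading=45, draw]
Final: pos=(9.263,26.263), heading=45, 4 segment(s) drawn

Answer: 45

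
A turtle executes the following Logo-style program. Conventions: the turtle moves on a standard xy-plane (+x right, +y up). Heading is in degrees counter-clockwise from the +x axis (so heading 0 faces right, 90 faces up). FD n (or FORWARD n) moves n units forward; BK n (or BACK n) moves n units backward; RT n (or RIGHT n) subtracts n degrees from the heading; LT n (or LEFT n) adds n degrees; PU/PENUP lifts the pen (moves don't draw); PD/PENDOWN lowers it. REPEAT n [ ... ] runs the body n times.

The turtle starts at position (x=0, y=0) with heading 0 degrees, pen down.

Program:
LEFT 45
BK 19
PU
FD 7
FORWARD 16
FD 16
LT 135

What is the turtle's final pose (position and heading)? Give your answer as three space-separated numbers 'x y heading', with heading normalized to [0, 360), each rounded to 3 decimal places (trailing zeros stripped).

Answer: 14.142 14.142 180

Derivation:
Executing turtle program step by step:
Start: pos=(0,0), heading=0, pen down
LT 45: heading 0 -> 45
BK 19: (0,0) -> (-13.435,-13.435) [heading=45, draw]
PU: pen up
FD 7: (-13.435,-13.435) -> (-8.485,-8.485) [heading=45, move]
FD 16: (-8.485,-8.485) -> (2.828,2.828) [heading=45, move]
FD 16: (2.828,2.828) -> (14.142,14.142) [heading=45, move]
LT 135: heading 45 -> 180
Final: pos=(14.142,14.142), heading=180, 1 segment(s) drawn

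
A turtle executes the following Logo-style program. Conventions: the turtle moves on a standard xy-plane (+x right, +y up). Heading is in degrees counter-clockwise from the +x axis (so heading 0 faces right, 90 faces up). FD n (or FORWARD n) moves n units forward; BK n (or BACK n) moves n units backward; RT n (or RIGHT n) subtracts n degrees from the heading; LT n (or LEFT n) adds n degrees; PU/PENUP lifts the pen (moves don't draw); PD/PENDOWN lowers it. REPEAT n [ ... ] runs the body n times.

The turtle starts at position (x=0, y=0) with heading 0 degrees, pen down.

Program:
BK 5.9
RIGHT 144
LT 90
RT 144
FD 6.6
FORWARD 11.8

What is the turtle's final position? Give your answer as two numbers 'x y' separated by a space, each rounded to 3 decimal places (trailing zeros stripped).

Executing turtle program step by step:
Start: pos=(0,0), heading=0, pen down
BK 5.9: (0,0) -> (-5.9,0) [heading=0, draw]
RT 144: heading 0 -> 216
LT 90: heading 216 -> 306
RT 144: heading 306 -> 162
FD 6.6: (-5.9,0) -> (-12.177,2.04) [heading=162, draw]
FD 11.8: (-12.177,2.04) -> (-23.399,5.686) [heading=162, draw]
Final: pos=(-23.399,5.686), heading=162, 3 segment(s) drawn

Answer: -23.399 5.686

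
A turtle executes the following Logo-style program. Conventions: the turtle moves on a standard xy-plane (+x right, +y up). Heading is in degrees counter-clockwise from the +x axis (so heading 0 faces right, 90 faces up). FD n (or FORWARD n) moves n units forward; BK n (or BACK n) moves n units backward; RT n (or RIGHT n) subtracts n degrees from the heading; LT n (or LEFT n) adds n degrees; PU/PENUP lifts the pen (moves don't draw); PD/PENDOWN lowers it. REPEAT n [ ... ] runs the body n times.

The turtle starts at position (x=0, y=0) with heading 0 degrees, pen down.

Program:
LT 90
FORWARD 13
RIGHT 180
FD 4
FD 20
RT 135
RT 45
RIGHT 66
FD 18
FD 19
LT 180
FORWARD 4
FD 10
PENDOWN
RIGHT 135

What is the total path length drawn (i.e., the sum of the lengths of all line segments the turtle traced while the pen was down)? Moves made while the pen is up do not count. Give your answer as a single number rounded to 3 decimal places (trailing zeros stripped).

Answer: 88

Derivation:
Executing turtle program step by step:
Start: pos=(0,0), heading=0, pen down
LT 90: heading 0 -> 90
FD 13: (0,0) -> (0,13) [heading=90, draw]
RT 180: heading 90 -> 270
FD 4: (0,13) -> (0,9) [heading=270, draw]
FD 20: (0,9) -> (0,-11) [heading=270, draw]
RT 135: heading 270 -> 135
RT 45: heading 135 -> 90
RT 66: heading 90 -> 24
FD 18: (0,-11) -> (16.444,-3.679) [heading=24, draw]
FD 19: (16.444,-3.679) -> (33.801,4.049) [heading=24, draw]
LT 180: heading 24 -> 204
FD 4: (33.801,4.049) -> (30.147,2.422) [heading=204, draw]
FD 10: (30.147,2.422) -> (21.012,-1.645) [heading=204, draw]
PD: pen down
RT 135: heading 204 -> 69
Final: pos=(21.012,-1.645), heading=69, 7 segment(s) drawn

Segment lengths:
  seg 1: (0,0) -> (0,13), length = 13
  seg 2: (0,13) -> (0,9), length = 4
  seg 3: (0,9) -> (0,-11), length = 20
  seg 4: (0,-11) -> (16.444,-3.679), length = 18
  seg 5: (16.444,-3.679) -> (33.801,4.049), length = 19
  seg 6: (33.801,4.049) -> (30.147,2.422), length = 4
  seg 7: (30.147,2.422) -> (21.012,-1.645), length = 10
Total = 88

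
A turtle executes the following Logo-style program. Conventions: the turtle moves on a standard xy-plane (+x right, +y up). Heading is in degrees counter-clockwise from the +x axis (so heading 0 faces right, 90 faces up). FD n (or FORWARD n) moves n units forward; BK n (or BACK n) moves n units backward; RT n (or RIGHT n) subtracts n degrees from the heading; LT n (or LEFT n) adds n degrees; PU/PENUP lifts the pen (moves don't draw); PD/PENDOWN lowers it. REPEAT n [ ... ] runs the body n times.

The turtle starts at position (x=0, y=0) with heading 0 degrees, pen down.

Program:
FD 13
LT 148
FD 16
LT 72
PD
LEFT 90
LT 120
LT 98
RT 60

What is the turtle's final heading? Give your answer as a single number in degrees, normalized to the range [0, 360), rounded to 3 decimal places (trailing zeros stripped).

Executing turtle program step by step:
Start: pos=(0,0), heading=0, pen down
FD 13: (0,0) -> (13,0) [heading=0, draw]
LT 148: heading 0 -> 148
FD 16: (13,0) -> (-0.569,8.479) [heading=148, draw]
LT 72: heading 148 -> 220
PD: pen down
LT 90: heading 220 -> 310
LT 120: heading 310 -> 70
LT 98: heading 70 -> 168
RT 60: heading 168 -> 108
Final: pos=(-0.569,8.479), heading=108, 2 segment(s) drawn

Answer: 108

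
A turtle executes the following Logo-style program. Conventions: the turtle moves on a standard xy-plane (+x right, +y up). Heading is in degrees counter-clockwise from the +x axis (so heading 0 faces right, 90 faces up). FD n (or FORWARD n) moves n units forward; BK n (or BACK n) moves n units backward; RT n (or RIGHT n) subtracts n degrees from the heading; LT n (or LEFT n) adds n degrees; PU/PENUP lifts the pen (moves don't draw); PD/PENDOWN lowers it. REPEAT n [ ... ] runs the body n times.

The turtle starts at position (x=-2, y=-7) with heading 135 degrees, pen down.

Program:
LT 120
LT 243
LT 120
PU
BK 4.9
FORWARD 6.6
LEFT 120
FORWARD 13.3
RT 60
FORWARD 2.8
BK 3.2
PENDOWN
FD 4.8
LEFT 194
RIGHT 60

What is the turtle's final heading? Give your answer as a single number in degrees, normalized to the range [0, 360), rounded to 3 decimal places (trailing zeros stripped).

Answer: 92

Derivation:
Executing turtle program step by step:
Start: pos=(-2,-7), heading=135, pen down
LT 120: heading 135 -> 255
LT 243: heading 255 -> 138
LT 120: heading 138 -> 258
PU: pen up
BK 4.9: (-2,-7) -> (-0.981,-2.207) [heading=258, move]
FD 6.6: (-0.981,-2.207) -> (-2.353,-8.663) [heading=258, move]
LT 120: heading 258 -> 18
FD 13.3: (-2.353,-8.663) -> (10.296,-4.553) [heading=18, move]
RT 60: heading 18 -> 318
FD 2.8: (10.296,-4.553) -> (12.376,-6.426) [heading=318, move]
BK 3.2: (12.376,-6.426) -> (9.998,-4.285) [heading=318, move]
PD: pen down
FD 4.8: (9.998,-4.285) -> (13.565,-7.497) [heading=318, draw]
LT 194: heading 318 -> 152
RT 60: heading 152 -> 92
Final: pos=(13.565,-7.497), heading=92, 1 segment(s) drawn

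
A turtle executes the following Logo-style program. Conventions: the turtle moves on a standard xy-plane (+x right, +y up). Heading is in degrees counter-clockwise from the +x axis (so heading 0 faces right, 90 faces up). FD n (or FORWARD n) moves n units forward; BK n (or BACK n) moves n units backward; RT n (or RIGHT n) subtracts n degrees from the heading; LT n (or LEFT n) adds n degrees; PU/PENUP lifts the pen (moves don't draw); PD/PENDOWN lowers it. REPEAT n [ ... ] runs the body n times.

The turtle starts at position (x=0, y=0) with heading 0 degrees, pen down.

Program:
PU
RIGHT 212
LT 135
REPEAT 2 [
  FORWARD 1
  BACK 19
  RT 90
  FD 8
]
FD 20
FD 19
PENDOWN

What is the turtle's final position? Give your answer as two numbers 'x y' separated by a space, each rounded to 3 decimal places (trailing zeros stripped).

Answer: -4.878 65.584

Derivation:
Executing turtle program step by step:
Start: pos=(0,0), heading=0, pen down
PU: pen up
RT 212: heading 0 -> 148
LT 135: heading 148 -> 283
REPEAT 2 [
  -- iteration 1/2 --
  FD 1: (0,0) -> (0.225,-0.974) [heading=283, move]
  BK 19: (0.225,-0.974) -> (-4.049,17.539) [heading=283, move]
  RT 90: heading 283 -> 193
  FD 8: (-4.049,17.539) -> (-11.844,15.739) [heading=193, move]
  -- iteration 2/2 --
  FD 1: (-11.844,15.739) -> (-12.818,15.514) [heading=193, move]
  BK 19: (-12.818,15.514) -> (5.695,19.788) [heading=193, move]
  RT 90: heading 193 -> 103
  FD 8: (5.695,19.788) -> (3.895,27.583) [heading=103, move]
]
FD 20: (3.895,27.583) -> (-0.604,47.071) [heading=103, move]
FD 19: (-0.604,47.071) -> (-4.878,65.584) [heading=103, move]
PD: pen down
Final: pos=(-4.878,65.584), heading=103, 0 segment(s) drawn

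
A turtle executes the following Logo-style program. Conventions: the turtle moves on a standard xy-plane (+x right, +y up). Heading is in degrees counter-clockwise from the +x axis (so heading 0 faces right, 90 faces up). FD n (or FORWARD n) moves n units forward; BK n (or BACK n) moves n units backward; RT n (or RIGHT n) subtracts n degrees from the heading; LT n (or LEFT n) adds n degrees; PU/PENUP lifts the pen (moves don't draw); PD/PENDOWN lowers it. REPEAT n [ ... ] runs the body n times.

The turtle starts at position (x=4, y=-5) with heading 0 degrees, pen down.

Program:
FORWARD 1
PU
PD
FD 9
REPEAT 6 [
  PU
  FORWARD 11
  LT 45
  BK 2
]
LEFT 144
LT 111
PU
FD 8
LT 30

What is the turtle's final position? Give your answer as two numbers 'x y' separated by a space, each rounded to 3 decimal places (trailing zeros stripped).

Answer: 1.909 14.435

Derivation:
Executing turtle program step by step:
Start: pos=(4,-5), heading=0, pen down
FD 1: (4,-5) -> (5,-5) [heading=0, draw]
PU: pen up
PD: pen down
FD 9: (5,-5) -> (14,-5) [heading=0, draw]
REPEAT 6 [
  -- iteration 1/6 --
  PU: pen up
  FD 11: (14,-5) -> (25,-5) [heading=0, move]
  LT 45: heading 0 -> 45
  BK 2: (25,-5) -> (23.586,-6.414) [heading=45, move]
  -- iteration 2/6 --
  PU: pen up
  FD 11: (23.586,-6.414) -> (31.364,1.364) [heading=45, move]
  LT 45: heading 45 -> 90
  BK 2: (31.364,1.364) -> (31.364,-0.636) [heading=90, move]
  -- iteration 3/6 --
  PU: pen up
  FD 11: (31.364,-0.636) -> (31.364,10.364) [heading=90, move]
  LT 45: heading 90 -> 135
  BK 2: (31.364,10.364) -> (32.778,8.95) [heading=135, move]
  -- iteration 4/6 --
  PU: pen up
  FD 11: (32.778,8.95) -> (25,16.728) [heading=135, move]
  LT 45: heading 135 -> 180
  BK 2: (25,16.728) -> (27,16.728) [heading=180, move]
  -- iteration 5/6 --
  PU: pen up
  FD 11: (27,16.728) -> (16,16.728) [heading=180, move]
  LT 45: heading 180 -> 225
  BK 2: (16,16.728) -> (17.414,18.142) [heading=225, move]
  -- iteration 6/6 --
  PU: pen up
  FD 11: (17.414,18.142) -> (9.636,10.364) [heading=225, move]
  LT 45: heading 225 -> 270
  BK 2: (9.636,10.364) -> (9.636,12.364) [heading=270, move]
]
LT 144: heading 270 -> 54
LT 111: heading 54 -> 165
PU: pen up
FD 8: (9.636,12.364) -> (1.909,14.435) [heading=165, move]
LT 30: heading 165 -> 195
Final: pos=(1.909,14.435), heading=195, 2 segment(s) drawn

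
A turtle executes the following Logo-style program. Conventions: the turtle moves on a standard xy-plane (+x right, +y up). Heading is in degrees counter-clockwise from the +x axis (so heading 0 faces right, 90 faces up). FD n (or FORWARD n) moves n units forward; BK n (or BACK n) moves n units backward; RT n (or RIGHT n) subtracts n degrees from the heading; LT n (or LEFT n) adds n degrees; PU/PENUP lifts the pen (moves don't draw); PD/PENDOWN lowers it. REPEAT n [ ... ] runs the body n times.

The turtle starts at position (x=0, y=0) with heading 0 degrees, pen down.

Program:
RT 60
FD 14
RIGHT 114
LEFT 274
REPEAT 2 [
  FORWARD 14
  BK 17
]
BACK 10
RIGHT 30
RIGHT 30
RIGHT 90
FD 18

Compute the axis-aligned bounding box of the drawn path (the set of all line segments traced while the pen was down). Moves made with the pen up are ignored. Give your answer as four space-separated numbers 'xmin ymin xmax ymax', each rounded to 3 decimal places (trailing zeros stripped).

Answer: 0 -41.67 21.349 1.663

Derivation:
Executing turtle program step by step:
Start: pos=(0,0), heading=0, pen down
RT 60: heading 0 -> 300
FD 14: (0,0) -> (7,-12.124) [heading=300, draw]
RT 114: heading 300 -> 186
LT 274: heading 186 -> 100
REPEAT 2 [
  -- iteration 1/2 --
  FD 14: (7,-12.124) -> (4.569,1.663) [heading=100, draw]
  BK 17: (4.569,1.663) -> (7.521,-15.079) [heading=100, draw]
  -- iteration 2/2 --
  FD 14: (7.521,-15.079) -> (5.09,-1.291) [heading=100, draw]
  BK 17: (5.09,-1.291) -> (8.042,-18.033) [heading=100, draw]
]
BK 10: (8.042,-18.033) -> (9.778,-27.881) [heading=100, draw]
RT 30: heading 100 -> 70
RT 30: heading 70 -> 40
RT 90: heading 40 -> 310
FD 18: (9.778,-27.881) -> (21.349,-41.67) [heading=310, draw]
Final: pos=(21.349,-41.67), heading=310, 7 segment(s) drawn

Segment endpoints: x in {0, 4.569, 5.09, 7, 7.521, 8.042, 9.778, 21.349}, y in {-41.67, -27.881, -18.033, -15.079, -12.124, -1.291, 0, 1.663}
xmin=0, ymin=-41.67, xmax=21.349, ymax=1.663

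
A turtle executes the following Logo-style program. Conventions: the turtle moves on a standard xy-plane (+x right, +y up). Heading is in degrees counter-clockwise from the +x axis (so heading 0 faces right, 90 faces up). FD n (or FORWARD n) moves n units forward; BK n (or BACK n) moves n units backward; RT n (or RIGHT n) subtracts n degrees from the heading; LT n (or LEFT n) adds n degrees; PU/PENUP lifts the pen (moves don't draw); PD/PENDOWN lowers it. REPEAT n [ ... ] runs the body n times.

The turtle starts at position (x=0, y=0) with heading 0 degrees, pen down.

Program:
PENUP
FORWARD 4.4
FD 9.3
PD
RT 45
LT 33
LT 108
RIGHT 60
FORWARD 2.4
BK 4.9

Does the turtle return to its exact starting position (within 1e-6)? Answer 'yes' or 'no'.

Executing turtle program step by step:
Start: pos=(0,0), heading=0, pen down
PU: pen up
FD 4.4: (0,0) -> (4.4,0) [heading=0, move]
FD 9.3: (4.4,0) -> (13.7,0) [heading=0, move]
PD: pen down
RT 45: heading 0 -> 315
LT 33: heading 315 -> 348
LT 108: heading 348 -> 96
RT 60: heading 96 -> 36
FD 2.4: (13.7,0) -> (15.642,1.411) [heading=36, draw]
BK 4.9: (15.642,1.411) -> (11.677,-1.469) [heading=36, draw]
Final: pos=(11.677,-1.469), heading=36, 2 segment(s) drawn

Start position: (0, 0)
Final position: (11.677, -1.469)
Distance = 11.77; >= 1e-6 -> NOT closed

Answer: no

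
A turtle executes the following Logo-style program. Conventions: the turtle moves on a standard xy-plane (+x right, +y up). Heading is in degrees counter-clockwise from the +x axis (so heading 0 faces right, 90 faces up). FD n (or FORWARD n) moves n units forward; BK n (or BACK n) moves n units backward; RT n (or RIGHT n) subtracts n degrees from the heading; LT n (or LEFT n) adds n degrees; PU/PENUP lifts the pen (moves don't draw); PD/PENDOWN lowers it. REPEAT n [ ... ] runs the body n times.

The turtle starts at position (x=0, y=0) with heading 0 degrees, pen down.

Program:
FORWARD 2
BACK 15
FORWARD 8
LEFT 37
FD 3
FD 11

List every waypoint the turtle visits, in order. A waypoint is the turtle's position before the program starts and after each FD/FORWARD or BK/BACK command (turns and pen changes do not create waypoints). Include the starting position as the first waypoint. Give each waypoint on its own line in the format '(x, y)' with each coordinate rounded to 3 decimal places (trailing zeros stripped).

Answer: (0, 0)
(2, 0)
(-13, 0)
(-5, 0)
(-2.604, 1.805)
(6.181, 8.425)

Derivation:
Executing turtle program step by step:
Start: pos=(0,0), heading=0, pen down
FD 2: (0,0) -> (2,0) [heading=0, draw]
BK 15: (2,0) -> (-13,0) [heading=0, draw]
FD 8: (-13,0) -> (-5,0) [heading=0, draw]
LT 37: heading 0 -> 37
FD 3: (-5,0) -> (-2.604,1.805) [heading=37, draw]
FD 11: (-2.604,1.805) -> (6.181,8.425) [heading=37, draw]
Final: pos=(6.181,8.425), heading=37, 5 segment(s) drawn
Waypoints (6 total):
(0, 0)
(2, 0)
(-13, 0)
(-5, 0)
(-2.604, 1.805)
(6.181, 8.425)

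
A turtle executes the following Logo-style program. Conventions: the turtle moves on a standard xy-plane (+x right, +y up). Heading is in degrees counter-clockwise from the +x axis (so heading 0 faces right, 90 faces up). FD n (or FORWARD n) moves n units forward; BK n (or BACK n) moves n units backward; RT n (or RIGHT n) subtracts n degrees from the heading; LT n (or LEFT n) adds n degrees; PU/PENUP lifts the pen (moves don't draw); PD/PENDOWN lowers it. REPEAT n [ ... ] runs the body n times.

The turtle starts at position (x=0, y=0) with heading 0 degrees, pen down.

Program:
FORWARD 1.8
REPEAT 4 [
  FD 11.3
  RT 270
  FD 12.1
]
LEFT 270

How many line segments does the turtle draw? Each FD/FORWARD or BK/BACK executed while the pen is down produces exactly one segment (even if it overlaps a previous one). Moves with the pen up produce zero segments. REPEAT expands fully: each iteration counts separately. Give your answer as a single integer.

Executing turtle program step by step:
Start: pos=(0,0), heading=0, pen down
FD 1.8: (0,0) -> (1.8,0) [heading=0, draw]
REPEAT 4 [
  -- iteration 1/4 --
  FD 11.3: (1.8,0) -> (13.1,0) [heading=0, draw]
  RT 270: heading 0 -> 90
  FD 12.1: (13.1,0) -> (13.1,12.1) [heading=90, draw]
  -- iteration 2/4 --
  FD 11.3: (13.1,12.1) -> (13.1,23.4) [heading=90, draw]
  RT 270: heading 90 -> 180
  FD 12.1: (13.1,23.4) -> (1,23.4) [heading=180, draw]
  -- iteration 3/4 --
  FD 11.3: (1,23.4) -> (-10.3,23.4) [heading=180, draw]
  RT 270: heading 180 -> 270
  FD 12.1: (-10.3,23.4) -> (-10.3,11.3) [heading=270, draw]
  -- iteration 4/4 --
  FD 11.3: (-10.3,11.3) -> (-10.3,0) [heading=270, draw]
  RT 270: heading 270 -> 0
  FD 12.1: (-10.3,0) -> (1.8,0) [heading=0, draw]
]
LT 270: heading 0 -> 270
Final: pos=(1.8,0), heading=270, 9 segment(s) drawn
Segments drawn: 9

Answer: 9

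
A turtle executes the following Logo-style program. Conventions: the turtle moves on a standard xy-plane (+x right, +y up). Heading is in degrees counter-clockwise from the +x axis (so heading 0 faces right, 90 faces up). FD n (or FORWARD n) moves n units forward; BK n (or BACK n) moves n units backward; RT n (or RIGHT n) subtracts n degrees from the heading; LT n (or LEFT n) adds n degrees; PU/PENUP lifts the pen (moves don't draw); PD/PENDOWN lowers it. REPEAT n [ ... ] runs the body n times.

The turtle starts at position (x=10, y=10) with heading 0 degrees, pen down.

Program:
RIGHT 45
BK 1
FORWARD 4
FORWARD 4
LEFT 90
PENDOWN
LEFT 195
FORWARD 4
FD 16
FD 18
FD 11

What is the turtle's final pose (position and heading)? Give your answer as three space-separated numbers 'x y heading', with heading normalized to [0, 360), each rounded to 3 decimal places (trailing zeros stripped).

Answer: -9.55 -37.385 240

Derivation:
Executing turtle program step by step:
Start: pos=(10,10), heading=0, pen down
RT 45: heading 0 -> 315
BK 1: (10,10) -> (9.293,10.707) [heading=315, draw]
FD 4: (9.293,10.707) -> (12.121,7.879) [heading=315, draw]
FD 4: (12.121,7.879) -> (14.95,5.05) [heading=315, draw]
LT 90: heading 315 -> 45
PD: pen down
LT 195: heading 45 -> 240
FD 4: (14.95,5.05) -> (12.95,1.586) [heading=240, draw]
FD 16: (12.95,1.586) -> (4.95,-12.27) [heading=240, draw]
FD 18: (4.95,-12.27) -> (-4.05,-27.859) [heading=240, draw]
FD 11: (-4.05,-27.859) -> (-9.55,-37.385) [heading=240, draw]
Final: pos=(-9.55,-37.385), heading=240, 7 segment(s) drawn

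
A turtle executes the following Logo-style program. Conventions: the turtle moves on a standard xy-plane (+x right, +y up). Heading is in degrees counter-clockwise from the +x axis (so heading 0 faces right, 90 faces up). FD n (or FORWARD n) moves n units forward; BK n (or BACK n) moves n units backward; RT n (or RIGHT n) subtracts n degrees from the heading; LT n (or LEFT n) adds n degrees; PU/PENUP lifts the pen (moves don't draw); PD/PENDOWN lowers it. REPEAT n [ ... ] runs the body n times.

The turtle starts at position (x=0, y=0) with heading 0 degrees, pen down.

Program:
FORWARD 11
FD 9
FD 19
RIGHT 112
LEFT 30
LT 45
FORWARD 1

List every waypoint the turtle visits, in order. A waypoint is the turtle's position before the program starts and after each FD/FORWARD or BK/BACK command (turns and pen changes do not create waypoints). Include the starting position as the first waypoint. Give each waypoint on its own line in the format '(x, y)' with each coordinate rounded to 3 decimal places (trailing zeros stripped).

Executing turtle program step by step:
Start: pos=(0,0), heading=0, pen down
FD 11: (0,0) -> (11,0) [heading=0, draw]
FD 9: (11,0) -> (20,0) [heading=0, draw]
FD 19: (20,0) -> (39,0) [heading=0, draw]
RT 112: heading 0 -> 248
LT 30: heading 248 -> 278
LT 45: heading 278 -> 323
FD 1: (39,0) -> (39.799,-0.602) [heading=323, draw]
Final: pos=(39.799,-0.602), heading=323, 4 segment(s) drawn
Waypoints (5 total):
(0, 0)
(11, 0)
(20, 0)
(39, 0)
(39.799, -0.602)

Answer: (0, 0)
(11, 0)
(20, 0)
(39, 0)
(39.799, -0.602)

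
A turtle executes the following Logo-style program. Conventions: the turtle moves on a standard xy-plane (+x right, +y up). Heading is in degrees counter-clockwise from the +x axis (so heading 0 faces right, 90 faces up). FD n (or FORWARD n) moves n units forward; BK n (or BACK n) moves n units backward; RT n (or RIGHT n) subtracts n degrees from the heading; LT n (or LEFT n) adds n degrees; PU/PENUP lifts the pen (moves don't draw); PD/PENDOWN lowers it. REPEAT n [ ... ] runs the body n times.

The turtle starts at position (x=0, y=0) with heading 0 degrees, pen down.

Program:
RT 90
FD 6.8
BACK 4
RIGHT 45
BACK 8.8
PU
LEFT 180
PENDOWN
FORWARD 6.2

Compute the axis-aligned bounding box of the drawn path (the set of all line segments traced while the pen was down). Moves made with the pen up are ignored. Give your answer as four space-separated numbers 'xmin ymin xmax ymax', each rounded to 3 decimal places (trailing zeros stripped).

Executing turtle program step by step:
Start: pos=(0,0), heading=0, pen down
RT 90: heading 0 -> 270
FD 6.8: (0,0) -> (0,-6.8) [heading=270, draw]
BK 4: (0,-6.8) -> (0,-2.8) [heading=270, draw]
RT 45: heading 270 -> 225
BK 8.8: (0,-2.8) -> (6.223,3.423) [heading=225, draw]
PU: pen up
LT 180: heading 225 -> 45
PD: pen down
FD 6.2: (6.223,3.423) -> (10.607,7.807) [heading=45, draw]
Final: pos=(10.607,7.807), heading=45, 4 segment(s) drawn

Segment endpoints: x in {0, 0, 0, 6.223, 10.607}, y in {-6.8, -2.8, 0, 3.423, 7.807}
xmin=0, ymin=-6.8, xmax=10.607, ymax=7.807

Answer: 0 -6.8 10.607 7.807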